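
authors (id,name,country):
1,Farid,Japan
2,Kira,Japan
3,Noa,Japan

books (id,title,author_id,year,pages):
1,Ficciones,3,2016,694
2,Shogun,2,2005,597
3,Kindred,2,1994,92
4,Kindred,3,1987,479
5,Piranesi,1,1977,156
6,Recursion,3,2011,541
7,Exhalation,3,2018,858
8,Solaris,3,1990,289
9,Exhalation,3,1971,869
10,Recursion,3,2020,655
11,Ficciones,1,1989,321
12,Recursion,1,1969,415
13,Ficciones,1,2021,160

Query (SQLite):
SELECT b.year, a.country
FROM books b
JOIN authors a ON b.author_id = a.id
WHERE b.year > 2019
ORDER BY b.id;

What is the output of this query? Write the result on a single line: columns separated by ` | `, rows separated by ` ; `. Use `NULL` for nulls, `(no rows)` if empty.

Each books row matches the authors row where author_id = authors.id.
Then keep rows with b.year > 2019.

2020 | Japan ; 2021 | Japan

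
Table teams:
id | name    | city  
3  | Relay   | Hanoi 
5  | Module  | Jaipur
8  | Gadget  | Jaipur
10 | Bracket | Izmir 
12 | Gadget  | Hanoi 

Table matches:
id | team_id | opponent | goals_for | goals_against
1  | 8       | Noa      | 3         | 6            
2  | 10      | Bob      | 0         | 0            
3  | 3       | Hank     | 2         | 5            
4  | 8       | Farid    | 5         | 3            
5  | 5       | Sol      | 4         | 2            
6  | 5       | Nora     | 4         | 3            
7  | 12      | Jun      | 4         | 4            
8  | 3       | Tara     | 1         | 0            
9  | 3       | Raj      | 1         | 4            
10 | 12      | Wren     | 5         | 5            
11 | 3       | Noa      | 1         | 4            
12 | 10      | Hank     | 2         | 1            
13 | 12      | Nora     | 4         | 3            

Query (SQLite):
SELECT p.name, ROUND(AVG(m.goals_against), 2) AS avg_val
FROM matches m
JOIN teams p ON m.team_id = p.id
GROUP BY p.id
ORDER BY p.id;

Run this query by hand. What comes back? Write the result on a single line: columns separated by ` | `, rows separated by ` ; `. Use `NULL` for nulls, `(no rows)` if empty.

Relay | 3.25 ; Module | 2.5 ; Gadget | 4.5 ; Bracket | 0.5 ; Gadget | 4

Join each matches row to its teams via team_id.
Group joined rows by teams.id; compute ROUND(AVG(m.goals_against), 2) per group.
  3: ids {3, 8, 9, 11} → ROUND(AVG(m.goals_against), 2)=3.25
  5: ids {5, 6} → ROUND(AVG(m.goals_against), 2)=2.5
  8: ids {1, 4} → ROUND(AVG(m.goals_against), 2)=4.5
  10: ids {2, 12} → ROUND(AVG(m.goals_against), 2)=0.5
  12: ids {7, 10, 13} → ROUND(AVG(m.goals_against), 2)=4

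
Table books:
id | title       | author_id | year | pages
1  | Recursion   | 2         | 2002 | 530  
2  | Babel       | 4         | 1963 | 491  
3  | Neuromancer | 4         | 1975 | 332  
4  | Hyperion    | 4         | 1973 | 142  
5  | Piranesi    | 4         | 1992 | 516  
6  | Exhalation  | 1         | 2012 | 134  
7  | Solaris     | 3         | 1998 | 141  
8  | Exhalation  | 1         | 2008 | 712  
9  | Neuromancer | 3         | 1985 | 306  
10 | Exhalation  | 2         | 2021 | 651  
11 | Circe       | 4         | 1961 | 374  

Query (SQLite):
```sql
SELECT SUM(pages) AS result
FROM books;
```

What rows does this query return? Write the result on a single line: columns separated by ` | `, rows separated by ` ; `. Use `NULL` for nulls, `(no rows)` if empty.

4329

All pages values: [530, 491, 332, 142, 516, 134, 141, 712, 306, 651, 374].
SUM of non-NULL values = 4329.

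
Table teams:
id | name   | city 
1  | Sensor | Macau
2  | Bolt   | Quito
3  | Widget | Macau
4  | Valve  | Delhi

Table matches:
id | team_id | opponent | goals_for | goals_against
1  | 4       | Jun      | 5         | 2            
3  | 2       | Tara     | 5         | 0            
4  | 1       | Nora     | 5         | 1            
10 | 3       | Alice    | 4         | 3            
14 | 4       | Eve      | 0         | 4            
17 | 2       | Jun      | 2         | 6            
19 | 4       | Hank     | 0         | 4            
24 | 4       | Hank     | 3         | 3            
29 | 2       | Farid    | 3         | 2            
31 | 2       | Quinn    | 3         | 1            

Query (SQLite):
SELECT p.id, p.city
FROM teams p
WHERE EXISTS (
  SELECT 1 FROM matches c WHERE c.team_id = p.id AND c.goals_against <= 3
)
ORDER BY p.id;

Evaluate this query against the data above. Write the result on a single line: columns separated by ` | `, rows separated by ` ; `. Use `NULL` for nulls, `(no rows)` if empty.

1 | Macau ; 2 | Quito ; 3 | Macau ; 4 | Delhi

For each teams row, check whether any matches with matching team_id has goals_against <= 3.
Keep rows where that is true.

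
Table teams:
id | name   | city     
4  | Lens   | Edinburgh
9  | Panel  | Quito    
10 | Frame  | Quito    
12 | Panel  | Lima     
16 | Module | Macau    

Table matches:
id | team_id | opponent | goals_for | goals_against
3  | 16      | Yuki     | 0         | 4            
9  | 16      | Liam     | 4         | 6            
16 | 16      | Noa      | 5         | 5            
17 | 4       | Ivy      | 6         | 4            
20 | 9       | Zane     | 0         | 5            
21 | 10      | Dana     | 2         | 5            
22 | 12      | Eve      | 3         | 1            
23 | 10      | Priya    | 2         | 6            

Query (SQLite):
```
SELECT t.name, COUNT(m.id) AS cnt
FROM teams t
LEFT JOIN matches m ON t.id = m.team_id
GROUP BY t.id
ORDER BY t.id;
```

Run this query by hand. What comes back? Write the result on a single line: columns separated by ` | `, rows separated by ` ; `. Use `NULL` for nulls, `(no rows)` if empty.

Lens | 1 ; Panel | 1 ; Frame | 2 ; Panel | 1 ; Module | 3

LEFT JOIN keeps every teams row; unmatched ones get NULL for matches columns.
Group by teams.id and compute COUNT(m.id). COUNT(col) of an all-NULL group is 0.
  4: ids {17} → COUNT(m.id)=1
  9: ids {20} → COUNT(m.id)=1
  10: ids {21, 23} → COUNT(m.id)=2
  12: ids {22} → COUNT(m.id)=1
  16: ids {3, 9, 16} → COUNT(m.id)=3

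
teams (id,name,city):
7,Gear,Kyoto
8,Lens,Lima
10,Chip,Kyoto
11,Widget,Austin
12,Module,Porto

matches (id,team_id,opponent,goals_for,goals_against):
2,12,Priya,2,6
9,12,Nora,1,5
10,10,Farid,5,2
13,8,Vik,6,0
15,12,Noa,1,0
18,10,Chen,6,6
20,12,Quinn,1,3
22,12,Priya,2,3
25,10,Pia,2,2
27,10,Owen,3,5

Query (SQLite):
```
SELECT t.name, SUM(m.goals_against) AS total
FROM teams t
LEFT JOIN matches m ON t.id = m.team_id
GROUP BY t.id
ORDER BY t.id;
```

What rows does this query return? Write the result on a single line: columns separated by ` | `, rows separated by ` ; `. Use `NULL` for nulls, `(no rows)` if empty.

Gear | NULL ; Lens | 0 ; Chip | 15 ; Widget | NULL ; Module | 17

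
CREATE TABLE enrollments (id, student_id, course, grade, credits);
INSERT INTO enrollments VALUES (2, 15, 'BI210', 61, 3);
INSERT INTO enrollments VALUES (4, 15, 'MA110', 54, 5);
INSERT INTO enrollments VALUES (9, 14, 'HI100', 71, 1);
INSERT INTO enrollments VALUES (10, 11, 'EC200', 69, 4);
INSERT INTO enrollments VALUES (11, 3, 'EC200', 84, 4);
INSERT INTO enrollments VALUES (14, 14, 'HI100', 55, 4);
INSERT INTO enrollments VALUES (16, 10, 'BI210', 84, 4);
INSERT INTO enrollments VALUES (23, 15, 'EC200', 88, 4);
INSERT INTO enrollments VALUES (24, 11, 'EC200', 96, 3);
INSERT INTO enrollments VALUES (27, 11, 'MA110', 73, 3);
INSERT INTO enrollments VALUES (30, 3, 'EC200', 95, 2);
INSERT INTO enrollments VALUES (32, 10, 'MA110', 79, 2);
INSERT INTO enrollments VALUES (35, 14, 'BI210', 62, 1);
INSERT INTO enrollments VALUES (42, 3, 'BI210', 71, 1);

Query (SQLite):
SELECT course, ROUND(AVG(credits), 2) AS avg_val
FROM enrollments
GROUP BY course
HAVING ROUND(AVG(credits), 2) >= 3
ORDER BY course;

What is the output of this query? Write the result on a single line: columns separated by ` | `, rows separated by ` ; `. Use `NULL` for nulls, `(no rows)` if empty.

EC200 | 3.4 ; MA110 | 3.33

Partition enrollments by course; compute ROUND(AVG(credits), 2) within each group.
HAVING: keep groups where ROUND(AVG(credits), 2) >= 3.
  BI210: ids {2, 16, 35, 42} → ROUND(AVG(credits), 2)=2.25
  EC200: ids {10, 11, 23, 24, 30} → ROUND(AVG(credits), 2)=3.4
  HI100: ids {9, 14} → ROUND(AVG(credits), 2)=2.5
  MA110: ids {4, 27, 32} → ROUND(AVG(credits), 2)=3.33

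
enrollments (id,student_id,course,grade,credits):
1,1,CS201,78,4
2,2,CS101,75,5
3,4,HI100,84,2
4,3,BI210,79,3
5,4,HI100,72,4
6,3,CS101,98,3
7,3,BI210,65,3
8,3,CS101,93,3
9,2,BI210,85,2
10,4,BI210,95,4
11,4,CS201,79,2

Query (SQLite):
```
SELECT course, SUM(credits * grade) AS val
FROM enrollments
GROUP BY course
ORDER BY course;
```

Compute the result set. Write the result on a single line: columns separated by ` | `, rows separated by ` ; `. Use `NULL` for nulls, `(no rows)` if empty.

BI210 | 982 ; CS101 | 948 ; CS201 | 470 ; HI100 | 456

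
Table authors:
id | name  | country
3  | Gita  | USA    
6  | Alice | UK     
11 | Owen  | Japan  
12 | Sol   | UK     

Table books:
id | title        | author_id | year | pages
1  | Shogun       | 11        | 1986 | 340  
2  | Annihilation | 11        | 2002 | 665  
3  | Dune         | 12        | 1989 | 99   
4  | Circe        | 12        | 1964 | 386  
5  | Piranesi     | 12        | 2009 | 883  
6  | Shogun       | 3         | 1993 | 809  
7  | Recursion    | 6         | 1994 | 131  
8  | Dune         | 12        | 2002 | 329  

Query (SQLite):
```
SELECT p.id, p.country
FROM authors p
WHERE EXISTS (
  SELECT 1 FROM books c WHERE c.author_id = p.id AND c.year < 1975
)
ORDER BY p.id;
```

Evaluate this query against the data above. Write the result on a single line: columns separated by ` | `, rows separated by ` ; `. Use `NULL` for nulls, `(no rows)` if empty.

For each authors row, check whether any books with matching author_id has year < 1975.
Keep rows where that is true.

12 | UK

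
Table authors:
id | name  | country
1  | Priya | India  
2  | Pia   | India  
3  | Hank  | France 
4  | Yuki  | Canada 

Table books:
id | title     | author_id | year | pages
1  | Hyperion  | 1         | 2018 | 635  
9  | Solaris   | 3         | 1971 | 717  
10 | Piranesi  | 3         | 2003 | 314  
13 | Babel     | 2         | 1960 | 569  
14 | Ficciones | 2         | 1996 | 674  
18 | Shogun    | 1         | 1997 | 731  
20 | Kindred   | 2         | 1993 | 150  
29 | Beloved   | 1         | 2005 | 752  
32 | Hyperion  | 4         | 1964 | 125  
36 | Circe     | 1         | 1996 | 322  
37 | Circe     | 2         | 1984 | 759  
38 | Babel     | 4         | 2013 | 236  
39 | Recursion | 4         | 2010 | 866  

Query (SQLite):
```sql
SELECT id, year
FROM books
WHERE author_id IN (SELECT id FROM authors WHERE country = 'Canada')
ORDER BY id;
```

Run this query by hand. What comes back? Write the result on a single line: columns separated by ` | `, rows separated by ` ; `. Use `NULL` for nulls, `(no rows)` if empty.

Inner query: authors.id where country = 'Canada'.
Outer: keep books rows whose author_id is in that set.
Inner query → {4}

32 | 1964 ; 38 | 2013 ; 39 | 2010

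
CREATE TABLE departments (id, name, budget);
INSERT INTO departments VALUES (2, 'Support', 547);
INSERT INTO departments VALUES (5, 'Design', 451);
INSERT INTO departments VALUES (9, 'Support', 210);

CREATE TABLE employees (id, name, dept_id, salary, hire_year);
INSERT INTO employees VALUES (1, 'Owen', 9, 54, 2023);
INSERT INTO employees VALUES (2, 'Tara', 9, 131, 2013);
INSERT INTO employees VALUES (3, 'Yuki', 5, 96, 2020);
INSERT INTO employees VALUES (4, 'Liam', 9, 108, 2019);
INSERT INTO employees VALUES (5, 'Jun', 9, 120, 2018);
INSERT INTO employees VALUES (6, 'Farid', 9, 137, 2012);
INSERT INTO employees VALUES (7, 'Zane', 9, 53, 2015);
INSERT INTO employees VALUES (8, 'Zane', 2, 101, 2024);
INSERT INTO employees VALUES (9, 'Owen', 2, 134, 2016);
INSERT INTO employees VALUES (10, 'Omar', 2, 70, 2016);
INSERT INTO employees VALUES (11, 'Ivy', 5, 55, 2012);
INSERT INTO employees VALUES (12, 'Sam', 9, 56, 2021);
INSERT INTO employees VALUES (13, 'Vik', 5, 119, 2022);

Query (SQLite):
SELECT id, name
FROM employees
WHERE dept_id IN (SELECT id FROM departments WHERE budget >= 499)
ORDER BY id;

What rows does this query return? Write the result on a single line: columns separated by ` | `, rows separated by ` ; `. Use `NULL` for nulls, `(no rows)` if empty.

8 | Zane ; 9 | Owen ; 10 | Omar

Inner query: departments.id where budget >= 499.
Outer: keep employees rows whose dept_id is in that set.
Inner query → {2}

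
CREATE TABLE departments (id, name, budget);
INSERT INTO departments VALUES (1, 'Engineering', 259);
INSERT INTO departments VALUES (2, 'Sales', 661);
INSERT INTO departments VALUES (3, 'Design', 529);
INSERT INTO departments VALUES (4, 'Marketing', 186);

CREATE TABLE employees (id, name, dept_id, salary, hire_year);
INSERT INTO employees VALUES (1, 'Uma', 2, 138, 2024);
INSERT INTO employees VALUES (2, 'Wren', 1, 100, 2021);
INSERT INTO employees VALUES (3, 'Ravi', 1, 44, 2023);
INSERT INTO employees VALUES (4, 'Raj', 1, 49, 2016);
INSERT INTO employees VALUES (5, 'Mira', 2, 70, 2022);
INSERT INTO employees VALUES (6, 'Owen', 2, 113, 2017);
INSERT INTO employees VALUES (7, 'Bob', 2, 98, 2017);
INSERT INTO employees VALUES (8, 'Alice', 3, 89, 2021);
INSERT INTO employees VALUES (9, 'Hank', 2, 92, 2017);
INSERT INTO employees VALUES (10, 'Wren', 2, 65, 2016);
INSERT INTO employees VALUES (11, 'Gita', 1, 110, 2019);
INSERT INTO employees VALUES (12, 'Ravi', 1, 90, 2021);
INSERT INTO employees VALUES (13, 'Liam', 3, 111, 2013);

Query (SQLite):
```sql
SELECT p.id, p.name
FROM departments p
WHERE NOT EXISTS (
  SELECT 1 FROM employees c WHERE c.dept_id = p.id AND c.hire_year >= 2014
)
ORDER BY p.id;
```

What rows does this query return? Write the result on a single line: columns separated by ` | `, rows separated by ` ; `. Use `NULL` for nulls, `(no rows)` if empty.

For each departments row, check whether any employees with matching dept_id has hire_year >= 2014.
Keep rows where that is false.

4 | Marketing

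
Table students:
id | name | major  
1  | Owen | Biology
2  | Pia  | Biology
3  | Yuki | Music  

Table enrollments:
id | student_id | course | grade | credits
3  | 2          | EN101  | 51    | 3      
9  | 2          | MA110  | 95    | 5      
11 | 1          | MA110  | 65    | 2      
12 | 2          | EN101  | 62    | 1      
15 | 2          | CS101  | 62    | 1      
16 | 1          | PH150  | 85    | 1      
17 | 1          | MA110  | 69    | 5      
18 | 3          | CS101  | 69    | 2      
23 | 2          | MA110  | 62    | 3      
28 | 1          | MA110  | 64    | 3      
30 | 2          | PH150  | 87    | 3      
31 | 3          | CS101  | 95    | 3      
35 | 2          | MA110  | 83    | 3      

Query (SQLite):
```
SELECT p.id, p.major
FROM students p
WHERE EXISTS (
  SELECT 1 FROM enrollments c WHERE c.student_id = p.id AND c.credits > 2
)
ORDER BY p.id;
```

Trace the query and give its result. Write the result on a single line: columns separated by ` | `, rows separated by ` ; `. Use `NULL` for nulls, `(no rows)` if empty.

For each students row, check whether any enrollments with matching student_id has credits > 2.
Keep rows where that is true.

1 | Biology ; 2 | Biology ; 3 | Music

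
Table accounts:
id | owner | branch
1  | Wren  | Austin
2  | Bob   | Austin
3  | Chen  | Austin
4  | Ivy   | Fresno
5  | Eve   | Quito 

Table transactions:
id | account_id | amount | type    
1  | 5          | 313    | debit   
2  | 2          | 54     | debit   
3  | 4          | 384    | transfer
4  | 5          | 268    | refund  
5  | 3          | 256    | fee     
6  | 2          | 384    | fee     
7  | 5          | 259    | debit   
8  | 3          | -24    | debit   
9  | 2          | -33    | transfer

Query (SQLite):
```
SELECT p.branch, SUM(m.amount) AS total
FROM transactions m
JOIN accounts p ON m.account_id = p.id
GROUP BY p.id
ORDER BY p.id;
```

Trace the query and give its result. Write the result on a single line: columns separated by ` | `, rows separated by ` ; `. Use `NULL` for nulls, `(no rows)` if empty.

Austin | 405 ; Austin | 232 ; Fresno | 384 ; Quito | 840

Join each transactions row to its accounts via account_id.
Group joined rows by accounts.id; compute SUM(m.amount) per group.
  2: ids {2, 6, 9} → SUM(m.amount)=405
  3: ids {5, 8} → SUM(m.amount)=232
  4: ids {3} → SUM(m.amount)=384
  5: ids {1, 4, 7} → SUM(m.amount)=840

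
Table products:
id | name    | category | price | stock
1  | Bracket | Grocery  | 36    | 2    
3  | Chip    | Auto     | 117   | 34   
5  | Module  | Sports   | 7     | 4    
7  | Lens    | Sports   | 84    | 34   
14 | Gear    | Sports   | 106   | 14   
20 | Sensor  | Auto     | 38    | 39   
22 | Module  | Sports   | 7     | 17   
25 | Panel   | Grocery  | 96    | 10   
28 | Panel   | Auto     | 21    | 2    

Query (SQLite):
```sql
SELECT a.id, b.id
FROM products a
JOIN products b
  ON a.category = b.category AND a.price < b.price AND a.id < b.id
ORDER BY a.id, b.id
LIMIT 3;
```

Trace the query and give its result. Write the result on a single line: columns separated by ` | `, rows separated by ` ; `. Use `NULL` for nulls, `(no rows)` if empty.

Pairs (a,b) with same category, a.price < b.price, a.id < b.id.
category groups: Auto:{3,20,28} Grocery:{1,25} Sports:{5,7,14,22}
Ordered by (a.id, b.id); first 3.

1 | 25 ; 5 | 7 ; 5 | 14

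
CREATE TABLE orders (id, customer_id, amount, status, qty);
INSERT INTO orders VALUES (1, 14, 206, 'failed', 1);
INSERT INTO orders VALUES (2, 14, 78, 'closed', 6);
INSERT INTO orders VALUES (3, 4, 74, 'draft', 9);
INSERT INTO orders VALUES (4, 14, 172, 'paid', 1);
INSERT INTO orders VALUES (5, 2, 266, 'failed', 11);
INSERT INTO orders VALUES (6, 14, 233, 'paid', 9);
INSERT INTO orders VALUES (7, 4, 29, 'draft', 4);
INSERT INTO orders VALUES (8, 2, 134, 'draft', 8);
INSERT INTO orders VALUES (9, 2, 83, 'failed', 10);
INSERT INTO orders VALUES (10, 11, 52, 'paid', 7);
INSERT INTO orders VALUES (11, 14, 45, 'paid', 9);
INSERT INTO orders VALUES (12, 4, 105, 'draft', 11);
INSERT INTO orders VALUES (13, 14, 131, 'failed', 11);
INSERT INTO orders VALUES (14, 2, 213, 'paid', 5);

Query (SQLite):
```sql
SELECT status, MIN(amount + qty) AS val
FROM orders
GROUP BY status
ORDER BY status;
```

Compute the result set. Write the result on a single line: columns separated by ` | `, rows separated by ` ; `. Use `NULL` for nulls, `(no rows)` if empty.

For each row compute amount + qty.
Group by status; take MIN of the expression per group.
  closed: ids {2} → MIN(amount + qty)=84
  draft: ids {3, 7, 8, 12} → MIN(amount + qty)=33
  failed: ids {1, 5, 9, 13} → MIN(amount + qty)=93
  paid: ids {4, 6, 10, 11, 14} → MIN(amount + qty)=54

closed | 84 ; draft | 33 ; failed | 93 ; paid | 54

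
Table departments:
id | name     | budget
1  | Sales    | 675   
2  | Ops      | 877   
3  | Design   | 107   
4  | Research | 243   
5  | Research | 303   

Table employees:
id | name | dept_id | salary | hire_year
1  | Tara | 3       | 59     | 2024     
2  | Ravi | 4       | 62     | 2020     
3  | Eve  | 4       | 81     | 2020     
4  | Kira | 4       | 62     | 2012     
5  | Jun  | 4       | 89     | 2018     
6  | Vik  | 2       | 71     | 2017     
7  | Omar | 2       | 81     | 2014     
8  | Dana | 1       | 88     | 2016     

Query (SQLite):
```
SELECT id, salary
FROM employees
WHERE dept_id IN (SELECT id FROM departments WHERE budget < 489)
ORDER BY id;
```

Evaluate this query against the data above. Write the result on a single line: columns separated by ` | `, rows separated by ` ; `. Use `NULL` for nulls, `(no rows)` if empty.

Inner query: departments.id where budget < 489.
Outer: keep employees rows whose dept_id is in that set.
Inner query → {3, 4, 5}

1 | 59 ; 2 | 62 ; 3 | 81 ; 4 | 62 ; 5 | 89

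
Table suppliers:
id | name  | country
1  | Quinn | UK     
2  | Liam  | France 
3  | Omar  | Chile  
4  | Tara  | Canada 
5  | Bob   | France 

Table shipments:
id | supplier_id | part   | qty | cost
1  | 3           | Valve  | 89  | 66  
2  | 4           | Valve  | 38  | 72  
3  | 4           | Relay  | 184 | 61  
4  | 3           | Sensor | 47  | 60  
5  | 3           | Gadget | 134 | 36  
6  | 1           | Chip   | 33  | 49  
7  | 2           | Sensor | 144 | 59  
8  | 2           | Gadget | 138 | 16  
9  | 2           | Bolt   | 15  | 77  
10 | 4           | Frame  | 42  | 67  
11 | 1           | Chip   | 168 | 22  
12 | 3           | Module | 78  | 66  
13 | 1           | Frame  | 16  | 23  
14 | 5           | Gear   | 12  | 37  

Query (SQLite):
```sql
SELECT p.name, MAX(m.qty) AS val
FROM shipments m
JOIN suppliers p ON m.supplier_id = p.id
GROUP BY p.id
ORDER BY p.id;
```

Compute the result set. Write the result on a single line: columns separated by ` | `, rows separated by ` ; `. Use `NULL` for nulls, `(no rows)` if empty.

Quinn | 168 ; Liam | 144 ; Omar | 134 ; Tara | 184 ; Bob | 12

Join each shipments row to its suppliers via supplier_id.
Group joined rows by suppliers.id; compute MAX(m.qty) per group.
  1: ids {6, 11, 13} → MAX(m.qty)=168
  2: ids {7, 8, 9} → MAX(m.qty)=144
  3: ids {1, 4, 5, 12} → MAX(m.qty)=134
  4: ids {2, 3, 10} → MAX(m.qty)=184
  5: ids {14} → MAX(m.qty)=12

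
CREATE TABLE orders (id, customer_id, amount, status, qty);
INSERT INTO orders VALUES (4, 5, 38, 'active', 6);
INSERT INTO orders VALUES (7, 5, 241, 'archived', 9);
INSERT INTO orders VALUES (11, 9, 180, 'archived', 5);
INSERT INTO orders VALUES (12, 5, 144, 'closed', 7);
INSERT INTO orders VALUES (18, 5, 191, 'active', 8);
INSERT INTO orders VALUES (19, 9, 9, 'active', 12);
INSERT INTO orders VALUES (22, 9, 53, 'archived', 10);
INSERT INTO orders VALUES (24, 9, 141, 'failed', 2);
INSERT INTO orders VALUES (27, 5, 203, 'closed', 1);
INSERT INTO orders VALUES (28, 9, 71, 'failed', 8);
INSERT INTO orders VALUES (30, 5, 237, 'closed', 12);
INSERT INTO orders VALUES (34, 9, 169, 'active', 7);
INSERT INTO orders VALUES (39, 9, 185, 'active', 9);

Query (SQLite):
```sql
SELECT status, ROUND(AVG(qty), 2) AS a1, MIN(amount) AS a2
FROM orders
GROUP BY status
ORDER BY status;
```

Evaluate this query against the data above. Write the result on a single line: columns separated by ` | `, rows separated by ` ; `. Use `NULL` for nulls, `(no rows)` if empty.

active | 8.4 | 9 ; archived | 8 | 53 ; closed | 6.67 | 144 ; failed | 5 | 71

Group orders by status.
Per group compute: ROUND(AVG(qty), 2), MIN(amount).
  active: ids {4, 18, 19, 34, 39} → ROUND(AVG(qty), 2)=8.4, MIN(amount)=9
  archived: ids {7, 11, 22} → ROUND(AVG(qty), 2)=8, MIN(amount)=53
  closed: ids {12, 27, 30} → ROUND(AVG(qty), 2)=6.67, MIN(amount)=144
  failed: ids {24, 28} → ROUND(AVG(qty), 2)=5, MIN(amount)=71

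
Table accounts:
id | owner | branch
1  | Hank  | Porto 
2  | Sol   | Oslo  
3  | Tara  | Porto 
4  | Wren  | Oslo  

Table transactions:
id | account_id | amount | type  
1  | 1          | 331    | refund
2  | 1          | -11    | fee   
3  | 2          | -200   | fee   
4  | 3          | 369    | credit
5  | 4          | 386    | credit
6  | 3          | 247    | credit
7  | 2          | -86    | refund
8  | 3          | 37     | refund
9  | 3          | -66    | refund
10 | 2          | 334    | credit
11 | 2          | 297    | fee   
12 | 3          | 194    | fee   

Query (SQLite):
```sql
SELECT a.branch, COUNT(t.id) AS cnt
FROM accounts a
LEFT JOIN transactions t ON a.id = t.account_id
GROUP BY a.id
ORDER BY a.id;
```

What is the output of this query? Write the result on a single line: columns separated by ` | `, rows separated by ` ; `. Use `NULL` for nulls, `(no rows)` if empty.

LEFT JOIN keeps every accounts row; unmatched ones get NULL for transactions columns.
Group by accounts.id and compute COUNT(t.id). COUNT(col) of an all-NULL group is 0.
  1: ids {1, 2} → COUNT(t.id)=2
  2: ids {3, 7, 10, 11} → COUNT(t.id)=4
  3: ids {4, 6, 8, 9, 12} → COUNT(t.id)=5
  4: ids {5} → COUNT(t.id)=1

Porto | 2 ; Oslo | 4 ; Porto | 5 ; Oslo | 1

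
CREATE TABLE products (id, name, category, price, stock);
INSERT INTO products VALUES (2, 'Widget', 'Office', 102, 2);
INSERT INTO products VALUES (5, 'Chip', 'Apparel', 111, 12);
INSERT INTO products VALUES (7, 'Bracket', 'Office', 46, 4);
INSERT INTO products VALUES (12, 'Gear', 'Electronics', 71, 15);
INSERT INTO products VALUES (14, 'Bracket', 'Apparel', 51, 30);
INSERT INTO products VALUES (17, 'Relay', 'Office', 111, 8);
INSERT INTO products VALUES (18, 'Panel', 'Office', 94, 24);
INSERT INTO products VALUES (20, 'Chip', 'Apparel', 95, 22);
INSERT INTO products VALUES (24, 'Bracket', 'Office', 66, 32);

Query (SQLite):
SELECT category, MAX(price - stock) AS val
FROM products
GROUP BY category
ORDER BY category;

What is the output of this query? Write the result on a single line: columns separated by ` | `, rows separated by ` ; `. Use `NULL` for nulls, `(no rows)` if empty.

Apparel | 99 ; Electronics | 56 ; Office | 103

For each row compute price - stock.
Group by category; take MAX of the expression per group.
  Apparel: ids {5, 14, 20} → MAX(price - stock)=99
  Electronics: ids {12} → MAX(price - stock)=56
  Office: ids {2, 7, 17, 18, 24} → MAX(price - stock)=103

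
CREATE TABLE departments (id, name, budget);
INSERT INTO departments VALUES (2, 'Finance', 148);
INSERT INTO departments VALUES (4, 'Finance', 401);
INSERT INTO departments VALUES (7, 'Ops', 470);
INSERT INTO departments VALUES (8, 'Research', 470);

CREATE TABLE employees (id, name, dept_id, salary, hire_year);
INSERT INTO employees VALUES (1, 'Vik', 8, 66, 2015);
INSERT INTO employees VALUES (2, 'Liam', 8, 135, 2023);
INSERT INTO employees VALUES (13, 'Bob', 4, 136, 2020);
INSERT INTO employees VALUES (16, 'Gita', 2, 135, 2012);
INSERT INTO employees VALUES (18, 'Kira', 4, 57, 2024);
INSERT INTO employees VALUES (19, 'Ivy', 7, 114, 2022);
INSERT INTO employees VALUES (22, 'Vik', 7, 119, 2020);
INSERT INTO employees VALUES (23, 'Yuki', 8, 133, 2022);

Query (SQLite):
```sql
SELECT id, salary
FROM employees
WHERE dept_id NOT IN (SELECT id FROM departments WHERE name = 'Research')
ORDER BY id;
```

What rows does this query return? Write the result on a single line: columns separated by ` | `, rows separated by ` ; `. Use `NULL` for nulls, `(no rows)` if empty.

Inner query: departments.id where name = 'Research'.
Outer: keep employees rows whose dept_id is not in that set.
Inner query → {8}

13 | 136 ; 16 | 135 ; 18 | 57 ; 19 | 114 ; 22 | 119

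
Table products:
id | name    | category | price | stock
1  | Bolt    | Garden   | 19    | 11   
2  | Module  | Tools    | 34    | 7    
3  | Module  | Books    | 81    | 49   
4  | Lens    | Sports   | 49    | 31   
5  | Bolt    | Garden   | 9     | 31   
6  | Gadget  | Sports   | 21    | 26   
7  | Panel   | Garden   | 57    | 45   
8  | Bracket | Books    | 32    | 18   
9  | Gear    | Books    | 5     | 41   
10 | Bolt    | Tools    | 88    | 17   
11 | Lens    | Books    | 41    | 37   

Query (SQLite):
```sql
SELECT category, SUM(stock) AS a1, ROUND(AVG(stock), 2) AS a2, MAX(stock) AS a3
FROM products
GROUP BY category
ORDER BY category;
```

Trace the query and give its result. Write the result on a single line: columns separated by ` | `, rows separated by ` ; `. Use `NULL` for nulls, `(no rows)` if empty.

Group products by category.
Per group compute: SUM(stock), ROUND(AVG(stock), 2), MAX(stock).
  Books: ids {3, 8, 9, 11} → SUM(stock)=145, ROUND(AVG(stock), 2)=36.25, MAX(stock)=49
  Garden: ids {1, 5, 7} → SUM(stock)=87, ROUND(AVG(stock), 2)=29, MAX(stock)=45
  Sports: ids {4, 6} → SUM(stock)=57, ROUND(AVG(stock), 2)=28.5, MAX(stock)=31
  Tools: ids {2, 10} → SUM(stock)=24, ROUND(AVG(stock), 2)=12, MAX(stock)=17

Books | 145 | 36.25 | 49 ; Garden | 87 | 29 | 45 ; Sports | 57 | 28.5 | 31 ; Tools | 24 | 12 | 17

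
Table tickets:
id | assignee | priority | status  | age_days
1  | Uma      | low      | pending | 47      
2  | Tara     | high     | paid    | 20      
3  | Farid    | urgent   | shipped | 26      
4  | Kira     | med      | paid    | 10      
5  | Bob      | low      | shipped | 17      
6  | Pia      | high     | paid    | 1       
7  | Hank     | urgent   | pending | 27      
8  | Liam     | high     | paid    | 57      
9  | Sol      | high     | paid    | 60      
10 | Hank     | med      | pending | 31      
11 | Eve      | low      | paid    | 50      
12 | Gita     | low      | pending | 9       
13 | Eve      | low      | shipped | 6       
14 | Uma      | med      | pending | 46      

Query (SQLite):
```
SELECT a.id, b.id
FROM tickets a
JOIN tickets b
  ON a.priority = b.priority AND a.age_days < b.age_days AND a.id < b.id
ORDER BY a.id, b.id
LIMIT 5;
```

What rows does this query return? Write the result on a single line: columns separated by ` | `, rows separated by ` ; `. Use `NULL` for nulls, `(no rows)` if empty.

Pairs (a,b) with same priority, a.age_days < b.age_days, a.id < b.id.
priority groups: high:{2,6,8,9} low:{1,5,11,12,13} med:{4,10,14} urgent:{3,7}
Ordered by (a.id, b.id); first 5.

1 | 11 ; 2 | 8 ; 2 | 9 ; 3 | 7 ; 4 | 10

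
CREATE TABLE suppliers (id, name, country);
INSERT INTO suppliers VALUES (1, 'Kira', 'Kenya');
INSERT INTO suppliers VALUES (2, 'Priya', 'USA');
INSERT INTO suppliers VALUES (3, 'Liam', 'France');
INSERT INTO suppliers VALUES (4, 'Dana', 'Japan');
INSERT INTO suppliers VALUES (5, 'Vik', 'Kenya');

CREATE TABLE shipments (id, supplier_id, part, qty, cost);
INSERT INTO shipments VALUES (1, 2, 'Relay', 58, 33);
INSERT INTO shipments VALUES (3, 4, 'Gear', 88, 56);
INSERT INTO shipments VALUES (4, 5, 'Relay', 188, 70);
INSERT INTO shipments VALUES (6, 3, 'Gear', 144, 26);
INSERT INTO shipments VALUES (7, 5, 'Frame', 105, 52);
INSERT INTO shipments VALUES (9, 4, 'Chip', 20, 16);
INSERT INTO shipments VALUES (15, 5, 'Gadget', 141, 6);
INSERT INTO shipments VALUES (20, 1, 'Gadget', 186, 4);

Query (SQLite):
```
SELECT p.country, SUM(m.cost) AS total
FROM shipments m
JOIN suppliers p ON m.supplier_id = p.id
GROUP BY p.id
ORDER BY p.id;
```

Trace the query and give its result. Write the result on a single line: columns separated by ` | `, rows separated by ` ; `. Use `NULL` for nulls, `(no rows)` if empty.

Kenya | 4 ; USA | 33 ; France | 26 ; Japan | 72 ; Kenya | 128

Join each shipments row to its suppliers via supplier_id.
Group joined rows by suppliers.id; compute SUM(m.cost) per group.
  1: ids {20} → SUM(m.cost)=4
  2: ids {1} → SUM(m.cost)=33
  3: ids {6} → SUM(m.cost)=26
  4: ids {3, 9} → SUM(m.cost)=72
  5: ids {4, 7, 15} → SUM(m.cost)=128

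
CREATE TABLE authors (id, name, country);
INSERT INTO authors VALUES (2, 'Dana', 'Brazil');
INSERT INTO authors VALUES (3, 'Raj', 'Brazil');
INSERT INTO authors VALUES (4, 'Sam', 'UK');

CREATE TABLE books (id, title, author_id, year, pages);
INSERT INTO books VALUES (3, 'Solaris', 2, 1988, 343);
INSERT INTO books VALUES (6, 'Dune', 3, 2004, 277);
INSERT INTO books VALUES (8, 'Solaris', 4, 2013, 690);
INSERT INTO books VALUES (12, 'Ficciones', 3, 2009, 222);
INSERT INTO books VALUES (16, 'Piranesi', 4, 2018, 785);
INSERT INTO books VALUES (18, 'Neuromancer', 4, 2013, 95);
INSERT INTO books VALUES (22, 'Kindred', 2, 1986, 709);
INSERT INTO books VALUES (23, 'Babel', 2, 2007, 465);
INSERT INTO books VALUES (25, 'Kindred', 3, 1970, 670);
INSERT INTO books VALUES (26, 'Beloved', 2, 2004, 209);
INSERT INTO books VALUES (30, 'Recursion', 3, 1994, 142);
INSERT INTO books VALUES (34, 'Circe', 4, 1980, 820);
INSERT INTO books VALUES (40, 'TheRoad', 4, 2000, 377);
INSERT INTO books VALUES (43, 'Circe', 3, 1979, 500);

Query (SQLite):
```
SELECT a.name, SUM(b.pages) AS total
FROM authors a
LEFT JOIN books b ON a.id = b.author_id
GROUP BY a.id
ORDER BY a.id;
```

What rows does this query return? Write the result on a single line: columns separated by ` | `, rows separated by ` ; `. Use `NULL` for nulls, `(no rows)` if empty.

Dana | 1726 ; Raj | 1811 ; Sam | 2767

LEFT JOIN keeps every authors row; unmatched ones get NULL for books columns.
Group by authors.id and compute SUM(b.pages). SUM over an all-NULL group is NULL.
  2: ids {3, 22, 23, 26} → SUM(b.pages)=1726
  3: ids {6, 12, 25, 30, 43} → SUM(b.pages)=1811
  4: ids {8, 16, 18, 34, 40} → SUM(b.pages)=2767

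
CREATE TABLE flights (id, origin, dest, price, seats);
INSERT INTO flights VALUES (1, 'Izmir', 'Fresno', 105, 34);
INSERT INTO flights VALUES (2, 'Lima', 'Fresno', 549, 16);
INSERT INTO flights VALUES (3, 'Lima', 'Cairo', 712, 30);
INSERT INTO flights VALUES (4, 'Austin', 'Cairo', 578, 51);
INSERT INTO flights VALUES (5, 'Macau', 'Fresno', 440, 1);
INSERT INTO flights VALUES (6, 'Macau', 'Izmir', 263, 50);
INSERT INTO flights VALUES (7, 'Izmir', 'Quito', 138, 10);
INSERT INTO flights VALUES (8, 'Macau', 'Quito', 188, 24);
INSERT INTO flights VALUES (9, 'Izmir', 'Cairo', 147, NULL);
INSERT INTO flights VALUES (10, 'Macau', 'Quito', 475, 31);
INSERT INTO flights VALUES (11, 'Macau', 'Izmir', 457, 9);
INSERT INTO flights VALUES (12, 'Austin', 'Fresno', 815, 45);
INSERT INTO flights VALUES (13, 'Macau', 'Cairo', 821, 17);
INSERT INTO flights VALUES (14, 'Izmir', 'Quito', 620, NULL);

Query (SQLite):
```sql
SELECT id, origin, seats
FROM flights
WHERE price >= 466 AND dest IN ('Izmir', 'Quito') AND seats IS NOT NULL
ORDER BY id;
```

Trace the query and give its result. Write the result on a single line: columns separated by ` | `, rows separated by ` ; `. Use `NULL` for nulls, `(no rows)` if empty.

price >= 466: ids {2, 3, 4, 10, 12, 13, 14}
dest IN ('Izmir', 'Quito'): ids {6, 7, 8, 10, 11, 14}
seats IS NOT NULL: ids {1, 2, 3, 4, 5, 6, 7, 8, 10, 11, 12, 13}
Combine with AND.

10 | Macau | 31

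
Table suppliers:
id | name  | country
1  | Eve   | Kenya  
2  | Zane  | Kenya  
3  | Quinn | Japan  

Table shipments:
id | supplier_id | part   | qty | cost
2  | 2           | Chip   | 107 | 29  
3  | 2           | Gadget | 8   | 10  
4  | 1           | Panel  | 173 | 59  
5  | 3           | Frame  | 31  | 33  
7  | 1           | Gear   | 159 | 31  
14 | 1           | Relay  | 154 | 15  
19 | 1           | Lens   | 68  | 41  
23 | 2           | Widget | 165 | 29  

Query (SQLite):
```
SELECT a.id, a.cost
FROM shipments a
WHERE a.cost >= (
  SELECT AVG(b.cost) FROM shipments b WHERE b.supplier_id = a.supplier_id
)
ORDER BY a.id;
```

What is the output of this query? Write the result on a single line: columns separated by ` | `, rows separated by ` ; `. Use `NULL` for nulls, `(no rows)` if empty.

2 | 29 ; 4 | 59 ; 5 | 33 ; 19 | 41 ; 23 | 29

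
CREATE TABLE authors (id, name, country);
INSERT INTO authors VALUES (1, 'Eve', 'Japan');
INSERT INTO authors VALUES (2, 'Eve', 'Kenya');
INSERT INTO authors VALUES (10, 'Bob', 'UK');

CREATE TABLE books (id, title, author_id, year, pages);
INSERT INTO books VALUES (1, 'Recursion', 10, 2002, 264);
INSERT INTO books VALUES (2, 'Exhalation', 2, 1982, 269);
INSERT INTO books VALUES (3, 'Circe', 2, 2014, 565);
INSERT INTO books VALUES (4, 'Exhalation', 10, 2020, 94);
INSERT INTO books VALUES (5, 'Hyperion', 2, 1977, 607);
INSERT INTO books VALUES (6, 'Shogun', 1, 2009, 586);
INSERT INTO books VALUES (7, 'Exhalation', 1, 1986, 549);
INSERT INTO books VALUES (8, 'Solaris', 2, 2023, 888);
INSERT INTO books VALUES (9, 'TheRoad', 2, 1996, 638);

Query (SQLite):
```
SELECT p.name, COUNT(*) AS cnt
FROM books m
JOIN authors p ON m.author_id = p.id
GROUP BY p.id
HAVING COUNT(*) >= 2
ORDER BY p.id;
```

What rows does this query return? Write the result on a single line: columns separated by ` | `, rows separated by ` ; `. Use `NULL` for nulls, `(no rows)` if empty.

Eve | 2 ; Eve | 5 ; Bob | 2

Join each books row to its authors via author_id.
Group joined rows by authors.id; compute COUNT(*) per group.
HAVING: keep groups with count ≥ 2.
  1: ids {6, 7} → COUNT(*)=2
  2: ids {2, 3, 5, 8, 9} → COUNT(*)=5
  10: ids {1, 4} → COUNT(*)=2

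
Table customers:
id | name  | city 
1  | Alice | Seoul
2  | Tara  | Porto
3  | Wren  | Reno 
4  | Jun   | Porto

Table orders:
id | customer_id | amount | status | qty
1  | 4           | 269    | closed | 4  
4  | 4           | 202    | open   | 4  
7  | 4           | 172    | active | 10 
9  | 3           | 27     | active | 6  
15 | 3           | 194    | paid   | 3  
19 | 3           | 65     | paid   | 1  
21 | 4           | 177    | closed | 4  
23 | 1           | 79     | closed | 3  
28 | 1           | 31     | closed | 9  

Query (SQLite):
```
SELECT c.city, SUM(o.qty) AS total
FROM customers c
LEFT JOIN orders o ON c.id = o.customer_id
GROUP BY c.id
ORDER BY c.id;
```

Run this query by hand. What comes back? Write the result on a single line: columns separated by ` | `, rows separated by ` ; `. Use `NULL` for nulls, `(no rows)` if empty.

Seoul | 12 ; Porto | NULL ; Reno | 10 ; Porto | 22

LEFT JOIN keeps every customers row; unmatched ones get NULL for orders columns.
Group by customers.id and compute SUM(o.qty). SUM over an all-NULL group is NULL.
  1: ids {23, 28} → SUM(o.qty)=12
  2: ids {—} → SUM(o.qty)=NULL
  3: ids {9, 15, 19} → SUM(o.qty)=10
  4: ids {1, 4, 7, 21} → SUM(o.qty)=22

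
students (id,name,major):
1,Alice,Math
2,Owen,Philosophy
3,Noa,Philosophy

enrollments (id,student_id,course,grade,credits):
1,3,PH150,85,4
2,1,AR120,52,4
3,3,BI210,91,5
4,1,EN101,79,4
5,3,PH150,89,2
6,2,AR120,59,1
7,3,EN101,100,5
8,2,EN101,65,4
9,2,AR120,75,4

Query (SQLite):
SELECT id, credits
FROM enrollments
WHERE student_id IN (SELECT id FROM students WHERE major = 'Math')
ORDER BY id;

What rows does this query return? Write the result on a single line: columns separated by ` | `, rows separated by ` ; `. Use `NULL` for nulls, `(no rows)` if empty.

2 | 4 ; 4 | 4

Inner query: students.id where major = 'Math'.
Outer: keep enrollments rows whose student_id is in that set.
Inner query → {1}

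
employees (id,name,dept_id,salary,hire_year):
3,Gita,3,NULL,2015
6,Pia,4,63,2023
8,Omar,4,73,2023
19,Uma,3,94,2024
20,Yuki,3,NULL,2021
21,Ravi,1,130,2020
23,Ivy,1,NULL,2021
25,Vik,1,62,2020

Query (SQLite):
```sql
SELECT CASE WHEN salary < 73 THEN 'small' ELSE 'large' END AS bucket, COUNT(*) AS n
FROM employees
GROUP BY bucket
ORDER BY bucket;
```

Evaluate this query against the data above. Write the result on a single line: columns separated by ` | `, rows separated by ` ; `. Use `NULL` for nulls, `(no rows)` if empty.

Bucket rows by salary < 73 → 'small' else 'large'; count each bucket.
NULL < 73 is unknown, so NULL salary falls into ELSE → 'large'.

large | 6 ; small | 2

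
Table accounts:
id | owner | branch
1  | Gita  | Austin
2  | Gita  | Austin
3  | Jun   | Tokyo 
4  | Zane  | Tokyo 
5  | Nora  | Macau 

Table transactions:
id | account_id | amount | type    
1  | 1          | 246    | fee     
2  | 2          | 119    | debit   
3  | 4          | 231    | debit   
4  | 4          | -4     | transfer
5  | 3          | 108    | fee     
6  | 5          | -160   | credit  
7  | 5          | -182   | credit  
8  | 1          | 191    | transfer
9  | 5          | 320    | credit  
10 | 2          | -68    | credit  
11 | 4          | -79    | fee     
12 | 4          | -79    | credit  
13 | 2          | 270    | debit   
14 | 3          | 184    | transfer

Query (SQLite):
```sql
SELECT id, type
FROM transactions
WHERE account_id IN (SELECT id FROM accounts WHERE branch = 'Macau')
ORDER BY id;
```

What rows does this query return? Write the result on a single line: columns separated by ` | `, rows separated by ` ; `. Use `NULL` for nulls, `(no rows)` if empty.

6 | credit ; 7 | credit ; 9 | credit

Inner query: accounts.id where branch = 'Macau'.
Outer: keep transactions rows whose account_id is in that set.
Inner query → {5}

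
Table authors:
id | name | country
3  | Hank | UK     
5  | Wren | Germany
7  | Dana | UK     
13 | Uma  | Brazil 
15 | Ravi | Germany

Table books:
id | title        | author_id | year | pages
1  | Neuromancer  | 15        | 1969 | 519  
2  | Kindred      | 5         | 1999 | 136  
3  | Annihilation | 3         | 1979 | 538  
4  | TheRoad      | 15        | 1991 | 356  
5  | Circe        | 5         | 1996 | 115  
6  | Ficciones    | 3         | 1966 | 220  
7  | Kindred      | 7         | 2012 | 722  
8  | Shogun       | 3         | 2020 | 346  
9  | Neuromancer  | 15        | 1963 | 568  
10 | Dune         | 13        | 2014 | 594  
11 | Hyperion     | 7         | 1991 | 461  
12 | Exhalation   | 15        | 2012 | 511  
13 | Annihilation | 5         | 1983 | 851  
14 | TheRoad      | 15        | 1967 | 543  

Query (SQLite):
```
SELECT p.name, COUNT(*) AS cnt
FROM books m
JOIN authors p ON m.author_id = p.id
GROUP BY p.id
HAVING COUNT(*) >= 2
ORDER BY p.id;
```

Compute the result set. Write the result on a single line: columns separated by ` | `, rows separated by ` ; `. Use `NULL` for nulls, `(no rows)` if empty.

Join each books row to its authors via author_id.
Group joined rows by authors.id; compute COUNT(*) per group.
HAVING: keep groups with count ≥ 2.
  3: ids {3, 6, 8} → COUNT(*)=3
  5: ids {2, 5, 13} → COUNT(*)=3
  7: ids {7, 11} → COUNT(*)=2
  13: ids {10} → COUNT(*)=1
  15: ids {1, 4, 9, 12, 14} → COUNT(*)=5

Hank | 3 ; Wren | 3 ; Dana | 2 ; Ravi | 5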